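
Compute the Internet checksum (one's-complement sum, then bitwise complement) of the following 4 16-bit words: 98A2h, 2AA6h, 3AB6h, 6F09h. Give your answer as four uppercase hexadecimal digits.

92F7

One's-complement addition (fold any carry out of bit 15 back into bit 0):
  0x98A2 + 0x2AA6 = 0x0C348
  0xC348 + 0x3AB6 = 0x0FDFE
  0xFDFE + 0x6F09 = 0x16D07 → wrap carry → 0x6D08
One's-complement sum = 0x6D08.
Checksum = ~0x6D08 & 0xFFFF = 0x92F7.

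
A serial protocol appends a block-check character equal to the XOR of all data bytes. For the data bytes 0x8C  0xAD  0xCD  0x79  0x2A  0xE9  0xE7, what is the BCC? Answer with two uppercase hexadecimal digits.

B1

XOR the bytes together:
  start with 0x8C
  0x8C ⊕ 0xAD = 0x21
  0x21 ⊕ 0xCD = 0xEC
  0xEC ⊕ 0x79 = 0x95
  0x95 ⊕ 0x2A = 0xBF
  0xBF ⊕ 0xE9 = 0x56
  0x56 ⊕ 0xE7 = 0xB1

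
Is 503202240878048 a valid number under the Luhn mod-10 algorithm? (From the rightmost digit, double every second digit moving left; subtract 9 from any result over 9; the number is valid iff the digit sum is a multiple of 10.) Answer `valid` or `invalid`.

From the right, keep odd positions and double even positions (subtract 9 from any doubled value over 9):
  doubled (positions 2,4,...): 8 7 7 8 4 4 0 → sum 38
  kept (positions 1,3,...): 8 0 7 0 2 0 3 5 → sum 25
Total = 63.
63 mod 10 = 3, so the number is invalid.

invalid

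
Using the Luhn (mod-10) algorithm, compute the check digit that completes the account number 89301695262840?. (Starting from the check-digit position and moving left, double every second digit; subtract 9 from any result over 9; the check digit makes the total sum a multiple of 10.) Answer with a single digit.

Partial digits right→left: 0 4 8 2 6 2 5 9 6 1 0 3 9 8
Double every second digit counting from the check-digit position (so the 1st, 3rd, 5th, ... of the partial from the right).
  doubled (with −9 where >9): 0 7 3 1 3 0 9 → sum 23
  kept as-is: 4 2 2 9 1 3 8 → sum 29
Total = 23 + 29 = 52.
Check digit = (10 − (52 mod 10)) mod 10 = 8.

8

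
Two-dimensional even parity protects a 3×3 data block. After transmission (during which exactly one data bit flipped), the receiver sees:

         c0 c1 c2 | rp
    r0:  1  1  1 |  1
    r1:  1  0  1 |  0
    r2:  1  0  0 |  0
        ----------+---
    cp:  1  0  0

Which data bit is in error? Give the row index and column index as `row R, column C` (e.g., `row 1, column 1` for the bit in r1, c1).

Recompute each row's even parity and compare to rp:
  r0: data parity 1, sent rp 1 → ok
  r1: data parity 0, sent rp 0 → ok
  r2: data parity 1, sent rp 0 → mismatch
Recompute each column's even parity and compare to cp:
  c0: data parity 1, sent cp 1 → ok
  c1: data parity 1, sent cp 0 → mismatch
  c2: data parity 0, sent cp 0 → ok
Exactly one row (r2) and one column (c1) fail → the flipped bit is at their intersection.

row 2, column 1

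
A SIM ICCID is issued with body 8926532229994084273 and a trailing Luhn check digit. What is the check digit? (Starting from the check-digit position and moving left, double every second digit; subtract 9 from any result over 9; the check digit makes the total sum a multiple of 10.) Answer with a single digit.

Partial digits right→left: 3 7 2 4 8 0 4 9 9 9 2 2 2 3 5 6 2 9 8
Double every second digit counting from the check-digit position (so the 1st, 3rd, 5th, ... of the partial from the right).
  doubled (with −9 where >9): 6 4 7 8 9 4 4 1 4 7 → sum 54
  kept as-is: 7 4 0 9 9 2 3 6 9 → sum 49
Total = 54 + 49 = 103.
Check digit = (10 − (103 mod 10)) mod 10 = 7.

7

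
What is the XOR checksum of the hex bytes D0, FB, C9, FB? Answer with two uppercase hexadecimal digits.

19

XOR the bytes together:
  start with 0xD0
  0xD0 ⊕ 0xFB = 0x2B
  0x2B ⊕ 0xC9 = 0xE2
  0xE2 ⊕ 0xFB = 0x19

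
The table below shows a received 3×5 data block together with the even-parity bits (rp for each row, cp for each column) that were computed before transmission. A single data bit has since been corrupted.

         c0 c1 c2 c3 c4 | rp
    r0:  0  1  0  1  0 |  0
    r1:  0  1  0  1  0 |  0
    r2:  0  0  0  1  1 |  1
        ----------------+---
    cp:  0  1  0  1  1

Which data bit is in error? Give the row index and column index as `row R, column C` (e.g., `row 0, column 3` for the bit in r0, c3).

Recompute each row's even parity and compare to rp:
  r0: data parity 0, sent rp 0 → ok
  r1: data parity 0, sent rp 0 → ok
  r2: data parity 0, sent rp 1 → mismatch
Recompute each column's even parity and compare to cp:
  c0: data parity 0, sent cp 0 → ok
  c1: data parity 0, sent cp 1 → mismatch
  c2: data parity 0, sent cp 0 → ok
  c3: data parity 1, sent cp 1 → ok
  c4: data parity 1, sent cp 1 → ok
Exactly one row (r2) and one column (c1) fail → the flipped bit is at their intersection.

row 2, column 1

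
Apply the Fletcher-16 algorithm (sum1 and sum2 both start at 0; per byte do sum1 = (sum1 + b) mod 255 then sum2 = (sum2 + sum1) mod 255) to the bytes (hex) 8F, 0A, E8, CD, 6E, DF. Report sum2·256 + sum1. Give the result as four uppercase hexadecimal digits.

599E

Running sums (mod 255):
  after byte 0 (8F): sum1=143, sum2=143
  after byte 1 (0A): sum1=153, sum2=41
  after byte 2 (E8): sum1=130, sum2=171
  after byte 3 (CD): sum1=80, sum2=251
  after byte 4 (6E): sum1=190, sum2=186
  after byte 5 (DF): sum1=158, sum2=89
Checksum = sum2·256 + sum1 = 89·256 + 158 = 22942 = 0x599E.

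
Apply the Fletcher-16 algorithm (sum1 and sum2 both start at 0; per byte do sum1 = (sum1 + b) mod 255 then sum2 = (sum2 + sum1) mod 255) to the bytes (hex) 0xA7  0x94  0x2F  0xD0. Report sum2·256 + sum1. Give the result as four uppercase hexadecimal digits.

Running sums (mod 255):
  after byte 0 (0xA7): sum1=167, sum2=167
  after byte 1 (0x94): sum1=60, sum2=227
  after byte 2 (0x2F): sum1=107, sum2=79
  after byte 3 (0xD0): sum1=60, sum2=139
Checksum = sum2·256 + sum1 = 139·256 + 60 = 35644 = 0x8B3C.

8B3C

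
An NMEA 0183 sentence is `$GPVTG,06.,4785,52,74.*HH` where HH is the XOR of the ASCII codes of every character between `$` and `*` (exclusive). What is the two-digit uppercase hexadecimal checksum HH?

XOR the ASCII codes of the payload characters:
  'G' = 0x47 → acc = 0x47
  'P' = 0x50 → acc = 0x17
  'V' = 0x56 → acc = 0x41
  'T' = 0x54 → acc = 0x15
  'G' = 0x47 → acc = 0x52
  ',' = 0x2C → acc = 0x7E
  '0' = 0x30 → acc = 0x4E
  '6' = 0x36 → acc = 0x78
  '.' = 0x2E → acc = 0x56
  ',' = 0x2C → acc = 0x7A
  '4' = 0x34 → acc = 0x4E
  '7' = 0x37 → acc = 0x79
  '8' = 0x38 → acc = 0x41
  '5' = 0x35 → acc = 0x74
  ',' = 0x2C → acc = 0x58
  '5' = 0x35 → acc = 0x6D
  '2' = 0x32 → acc = 0x5F
  ',' = 0x2C → acc = 0x73
  '7' = 0x37 → acc = 0x44
  '4' = 0x34 → acc = 0x70
  '.' = 0x2E → acc = 0x5E
Checksum = 0x5E.

5E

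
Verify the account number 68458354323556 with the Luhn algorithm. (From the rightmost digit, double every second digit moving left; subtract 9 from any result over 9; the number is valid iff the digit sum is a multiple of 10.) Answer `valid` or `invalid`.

invalid

From the right, keep odd positions and double even positions (subtract 9 from any doubled value over 9):
  doubled (positions 2,4,...): 1 6 6 1 7 8 3 → sum 32
  kept (positions 1,3,...): 6 5 2 4 3 5 8 → sum 33
Total = 65.
65 mod 10 = 5, so the number is invalid.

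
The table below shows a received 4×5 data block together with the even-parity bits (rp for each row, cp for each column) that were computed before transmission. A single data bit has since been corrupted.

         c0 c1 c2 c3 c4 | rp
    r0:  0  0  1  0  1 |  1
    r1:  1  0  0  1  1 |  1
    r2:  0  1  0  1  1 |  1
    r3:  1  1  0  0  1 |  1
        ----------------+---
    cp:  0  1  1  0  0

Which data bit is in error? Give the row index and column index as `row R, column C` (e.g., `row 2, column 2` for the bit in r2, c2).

Recompute each row's even parity and compare to rp:
  r0: data parity 0, sent rp 1 → mismatch
  r1: data parity 1, sent rp 1 → ok
  r2: data parity 1, sent rp 1 → ok
  r3: data parity 1, sent rp 1 → ok
Recompute each column's even parity and compare to cp:
  c0: data parity 0, sent cp 0 → ok
  c1: data parity 0, sent cp 1 → mismatch
  c2: data parity 1, sent cp 1 → ok
  c3: data parity 0, sent cp 0 → ok
  c4: data parity 0, sent cp 0 → ok
Exactly one row (r0) and one column (c1) fail → the flipped bit is at their intersection.

row 0, column 1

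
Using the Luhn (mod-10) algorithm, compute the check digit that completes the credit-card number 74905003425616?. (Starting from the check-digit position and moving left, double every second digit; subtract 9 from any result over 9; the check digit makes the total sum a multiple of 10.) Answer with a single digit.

5

Partial digits right→left: 6 1 6 5 2 4 3 0 0 5 0 9 4 7
Double every second digit counting from the check-digit position (so the 1st, 3rd, 5th, ... of the partial from the right).
  doubled (with −9 where >9): 3 3 4 6 0 0 8 → sum 24
  kept as-is: 1 5 4 0 5 9 7 → sum 31
Total = 24 + 31 = 55.
Check digit = (10 − (55 mod 10)) mod 10 = 5.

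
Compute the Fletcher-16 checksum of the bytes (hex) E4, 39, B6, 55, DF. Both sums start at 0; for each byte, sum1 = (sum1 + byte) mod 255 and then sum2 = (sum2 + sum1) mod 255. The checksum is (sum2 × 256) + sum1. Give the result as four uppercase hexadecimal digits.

Running sums (mod 255):
  after byte 0 (E4): sum1=228, sum2=228
  after byte 1 (39): sum1=30, sum2=3
  after byte 2 (B6): sum1=212, sum2=215
  after byte 3 (55): sum1=42, sum2=2
  after byte 4 (DF): sum1=10, sum2=12
Checksum = sum2·256 + sum1 = 12·256 + 10 = 3082 = 0x0C0A.

0C0A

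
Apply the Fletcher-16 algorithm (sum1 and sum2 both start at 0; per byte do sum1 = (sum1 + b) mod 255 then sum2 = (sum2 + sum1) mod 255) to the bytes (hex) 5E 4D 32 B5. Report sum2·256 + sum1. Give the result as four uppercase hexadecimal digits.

7B93

Running sums (mod 255):
  after byte 0 (5E): sum1=94, sum2=94
  after byte 1 (4D): sum1=171, sum2=10
  after byte 2 (32): sum1=221, sum2=231
  after byte 3 (B5): sum1=147, sum2=123
Checksum = sum2·256 + sum1 = 123·256 + 147 = 31635 = 0x7B93.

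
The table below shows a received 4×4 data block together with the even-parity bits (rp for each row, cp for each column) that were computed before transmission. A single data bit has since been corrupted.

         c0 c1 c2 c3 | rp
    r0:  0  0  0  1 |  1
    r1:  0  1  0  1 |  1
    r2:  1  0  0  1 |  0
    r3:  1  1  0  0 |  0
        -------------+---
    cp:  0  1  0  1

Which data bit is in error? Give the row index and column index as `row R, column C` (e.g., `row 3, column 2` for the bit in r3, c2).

row 1, column 1

Recompute each row's even parity and compare to rp:
  r0: data parity 1, sent rp 1 → ok
  r1: data parity 0, sent rp 1 → mismatch
  r2: data parity 0, sent rp 0 → ok
  r3: data parity 0, sent rp 0 → ok
Recompute each column's even parity and compare to cp:
  c0: data parity 0, sent cp 0 → ok
  c1: data parity 0, sent cp 1 → mismatch
  c2: data parity 0, sent cp 0 → ok
  c3: data parity 1, sent cp 1 → ok
Exactly one row (r1) and one column (c1) fail → the flipped bit is at their intersection.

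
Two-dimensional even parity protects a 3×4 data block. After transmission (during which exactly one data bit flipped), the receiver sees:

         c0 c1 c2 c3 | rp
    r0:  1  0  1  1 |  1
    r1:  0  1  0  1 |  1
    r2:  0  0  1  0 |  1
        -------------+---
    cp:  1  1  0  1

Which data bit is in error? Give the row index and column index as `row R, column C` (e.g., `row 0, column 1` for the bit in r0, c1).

row 1, column 3

Recompute each row's even parity and compare to rp:
  r0: data parity 1, sent rp 1 → ok
  r1: data parity 0, sent rp 1 → mismatch
  r2: data parity 1, sent rp 1 → ok
Recompute each column's even parity and compare to cp:
  c0: data parity 1, sent cp 1 → ok
  c1: data parity 1, sent cp 1 → ok
  c2: data parity 0, sent cp 0 → ok
  c3: data parity 0, sent cp 1 → mismatch
Exactly one row (r1) and one column (c3) fail → the flipped bit is at their intersection.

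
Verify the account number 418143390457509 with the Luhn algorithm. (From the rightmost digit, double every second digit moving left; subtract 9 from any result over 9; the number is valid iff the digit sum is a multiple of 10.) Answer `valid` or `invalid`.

valid

From the right, keep odd positions and double even positions (subtract 9 from any doubled value over 9):
  doubled (positions 2,4,...): 0 5 8 9 6 2 2 → sum 32
  kept (positions 1,3,...): 9 5 5 0 3 4 8 4 → sum 38
Total = 70.
70 mod 10 = 0, so the number is valid.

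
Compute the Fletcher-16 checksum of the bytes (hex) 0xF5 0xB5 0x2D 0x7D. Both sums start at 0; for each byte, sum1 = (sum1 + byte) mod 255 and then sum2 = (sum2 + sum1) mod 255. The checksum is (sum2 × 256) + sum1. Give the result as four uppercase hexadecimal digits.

Running sums (mod 255):
  after byte 0 (0xF5): sum1=245, sum2=245
  after byte 1 (0xB5): sum1=171, sum2=161
  after byte 2 (0x2D): sum1=216, sum2=122
  after byte 3 (0x7D): sum1=86, sum2=208
Checksum = sum2·256 + sum1 = 208·256 + 86 = 53334 = 0xD056.

D056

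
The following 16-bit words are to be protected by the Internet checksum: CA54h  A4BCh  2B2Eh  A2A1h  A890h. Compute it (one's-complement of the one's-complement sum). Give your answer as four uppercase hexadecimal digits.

1A8E

One's-complement addition (fold any carry out of bit 15 back into bit 0):
  0xCA54 + 0xA4BC = 0x16F10 → wrap carry → 0x6F11
  0x6F11 + 0x2B2E = 0x09A3F
  0x9A3F + 0xA2A1 = 0x13CE0 → wrap carry → 0x3CE1
  0x3CE1 + 0xA890 = 0x0E571
One's-complement sum = 0xE571.
Checksum = ~0xE571 & 0xFFFF = 0x1A8E.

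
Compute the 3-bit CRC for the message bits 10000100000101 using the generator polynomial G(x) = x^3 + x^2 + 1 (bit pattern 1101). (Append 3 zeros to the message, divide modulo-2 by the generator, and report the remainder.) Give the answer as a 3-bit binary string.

Append 3 zeros: 10000100000101000. Divide by 1101 (XOR where the leading bit is 1):
  pos 0: 1000 XOR 1101 = 0101
  pos 1: 1010 XOR 1101 = 0111
  pos 2: 1111 XOR 1101 = 0010
  pos 4: 1000 XOR 1101 = 0101
  pos 5: 1010 XOR 1101 = 0111
  pos 6: 1110 XOR 1101 = 0011
  pos 8: 1101 XOR 1101 = 0000
  pos 13: 1000 XOR 1101 = 0101
Remainder (last 3 bits) = 101. This is the CRC / FCS.

101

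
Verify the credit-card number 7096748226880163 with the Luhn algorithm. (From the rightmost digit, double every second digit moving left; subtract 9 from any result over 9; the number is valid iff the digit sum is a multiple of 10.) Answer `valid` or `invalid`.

From the right, keep odd positions and double even positions (subtract 9 from any doubled value over 9):
  doubled (positions 2,4,...): 3 0 7 4 7 5 9 5 → sum 40
  kept (positions 1,3,...): 3 1 8 6 2 4 6 0 → sum 30
Total = 70.
70 mod 10 = 0, so the number is valid.

valid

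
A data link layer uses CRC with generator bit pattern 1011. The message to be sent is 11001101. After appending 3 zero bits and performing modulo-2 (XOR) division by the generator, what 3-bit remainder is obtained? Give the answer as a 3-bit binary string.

110

Append 3 zeros: 11001101000. Divide by 1011 (XOR where the leading bit is 1):
  pos 0: 1100 XOR 1011 = 0111
  pos 1: 1111 XOR 1011 = 0100
  pos 2: 1001 XOR 1011 = 0010
  pos 4: 1001 XOR 1011 = 0010
  pos 6: 1000 XOR 1011 = 0011
Remainder (last 3 bits) = 110. This is the CRC / FCS.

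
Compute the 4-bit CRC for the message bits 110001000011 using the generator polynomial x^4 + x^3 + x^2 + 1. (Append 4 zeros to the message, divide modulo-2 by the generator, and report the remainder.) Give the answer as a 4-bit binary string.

0001

Append 4 zeros: 1100010000110000. Divide by 11101 (XOR where the leading bit is 1):
  pos 0: 11000 XOR 11101 = 00101
  pos 2: 10110 XOR 11101 = 01011
  pos 3: 10110 XOR 11101 = 01011
  pos 4: 10110 XOR 11101 = 01011
  pos 5: 10110 XOR 11101 = 01011
  pos 6: 10111 XOR 11101 = 01010
  pos 7: 10101 XOR 11101 = 01000
  pos 8: 10000 XOR 11101 = 01101
  pos 9: 11010 XOR 11101 = 00111
  pos 11: 11100 XOR 11101 = 00001
Remainder (last 4 bits) = 0001. This is the CRC / FCS.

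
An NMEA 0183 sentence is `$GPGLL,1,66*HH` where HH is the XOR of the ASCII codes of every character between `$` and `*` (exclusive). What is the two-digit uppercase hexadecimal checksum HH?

XOR the ASCII codes of the payload characters:
  'G' = 0x47 → acc = 0x47
  'P' = 0x50 → acc = 0x17
  'G' = 0x47 → acc = 0x50
  'L' = 0x4C → acc = 0x1C
  'L' = 0x4C → acc = 0x50
  ',' = 0x2C → acc = 0x7C
  '1' = 0x31 → acc = 0x4D
  ',' = 0x2C → acc = 0x61
  '6' = 0x36 → acc = 0x57
  '6' = 0x36 → acc = 0x61
Checksum = 0x61.

61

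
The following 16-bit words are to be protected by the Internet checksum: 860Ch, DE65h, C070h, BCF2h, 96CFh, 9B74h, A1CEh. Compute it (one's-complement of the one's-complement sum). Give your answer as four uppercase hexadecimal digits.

4A17

One's-complement addition (fold any carry out of bit 15 back into bit 0):
  0x860C + 0xDE65 = 0x16471 → wrap carry → 0x6472
  0x6472 + 0xC070 = 0x124E2 → wrap carry → 0x24E3
  0x24E3 + 0xBCF2 = 0x0E1D5
  0xE1D5 + 0x96CF = 0x178A4 → wrap carry → 0x78A5
  0x78A5 + 0x9B74 = 0x11419 → wrap carry → 0x141A
  0x141A + 0xA1CE = 0x0B5E8
One's-complement sum = 0xB5E8.
Checksum = ~0xB5E8 & 0xFFFF = 0x4A17.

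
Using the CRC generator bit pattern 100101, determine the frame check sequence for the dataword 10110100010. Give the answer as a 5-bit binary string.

Append 5 zeros: 1011010001000000. Divide by 100101 (XOR where the leading bit is 1):
  pos 0: 101101 XOR 100101 = 001000
  pos 2: 100000 XOR 100101 = 000101
  pos 5: 101010 XOR 100101 = 001111
  pos 7: 111100 XOR 100101 = 011001
  pos 8: 110010 XOR 100101 = 010111
  pos 9: 101110 XOR 100101 = 001011
Remainder (last 5 bits) = 10110. This is the CRC / FCS.

10110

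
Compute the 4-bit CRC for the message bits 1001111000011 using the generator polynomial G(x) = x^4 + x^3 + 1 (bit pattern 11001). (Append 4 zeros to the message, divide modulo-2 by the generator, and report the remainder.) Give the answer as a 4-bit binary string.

0010

Append 4 zeros: 10011110000110000. Divide by 11001 (XOR where the leading bit is 1):
  pos 0: 10011 XOR 11001 = 01010
  pos 1: 10101 XOR 11001 = 01100
  pos 2: 11001 XOR 11001 = 00000
  pos 11: 11000 XOR 11001 = 00001
Remainder (last 4 bits) = 0010. This is the CRC / FCS.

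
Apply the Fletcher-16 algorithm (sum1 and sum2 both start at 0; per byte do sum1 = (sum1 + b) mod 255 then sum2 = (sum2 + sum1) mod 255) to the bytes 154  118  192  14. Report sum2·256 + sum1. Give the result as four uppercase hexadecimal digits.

5DDF

Running sums (mod 255):
  after byte 0 (154): sum1=154, sum2=154
  after byte 1 (118): sum1=17, sum2=171
  after byte 2 (192): sum1=209, sum2=125
  after byte 3 (14): sum1=223, sum2=93
Checksum = sum2·256 + sum1 = 93·256 + 223 = 24031 = 0x5DDF.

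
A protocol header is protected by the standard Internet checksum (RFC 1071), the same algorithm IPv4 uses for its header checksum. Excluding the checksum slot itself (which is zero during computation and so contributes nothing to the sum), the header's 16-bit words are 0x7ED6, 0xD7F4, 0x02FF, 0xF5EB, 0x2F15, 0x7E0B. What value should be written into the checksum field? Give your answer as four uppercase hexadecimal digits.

One's-complement addition (fold any carry out of bit 15 back into bit 0):
  0x7ED6 + 0xD7F4 = 0x156CA → wrap carry → 0x56CB
  0x56CB + 0x02FF = 0x059CA
  0x59CA + 0xF5EB = 0x14FB5 → wrap carry → 0x4FB6
  0x4FB6 + 0x2F15 = 0x07ECB
  0x7ECB + 0x7E0B = 0x0FCD6
One's-complement sum = 0xFCD6.
Checksum = ~0xFCD6 & 0xFFFF = 0x0329.

0329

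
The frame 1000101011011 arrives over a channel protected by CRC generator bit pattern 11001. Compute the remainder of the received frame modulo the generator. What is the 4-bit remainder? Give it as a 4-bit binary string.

Modulo-2 division of 1000101011011 by 11001:
  pos 0: 10001 XOR 11001 = 01000
  pos 1: 10000 XOR 11001 = 01001
  pos 2: 10011 XOR 11001 = 01010
  pos 3: 10100 XOR 11001 = 01101
  pos 4: 11011 XOR 11001 = 00010
  pos 7: 10101 XOR 11001 = 01100
  pos 8: 11001 XOR 11001 = 00000
Remainder = 0000 (zero — the frame passes the CRC check).

0000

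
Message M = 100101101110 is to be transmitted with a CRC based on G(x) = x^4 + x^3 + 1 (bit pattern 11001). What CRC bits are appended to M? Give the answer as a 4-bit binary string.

1110

Append 4 zeros: 1001011011100000. Divide by 11001 (XOR where the leading bit is 1):
  pos 0: 10010 XOR 11001 = 01011
  pos 1: 10111 XOR 11001 = 01110
  pos 2: 11101 XOR 11001 = 00100
  pos 4: 10001 XOR 11001 = 01000
  pos 5: 10001 XOR 11001 = 01000
  pos 6: 10001 XOR 11001 = 01000
  pos 7: 10000 XOR 11001 = 01001
  pos 8: 10010 XOR 11001 = 01011
  pos 9: 10110 XOR 11001 = 01111
  pos 10: 11110 XOR 11001 = 00111
Remainder (last 4 bits) = 1110. This is the CRC / FCS.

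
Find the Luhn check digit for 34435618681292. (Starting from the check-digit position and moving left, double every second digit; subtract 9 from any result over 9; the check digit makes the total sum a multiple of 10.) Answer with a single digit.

Partial digits right→left: 2 9 2 1 8 6 8 1 6 5 3 4 4 3
Double every second digit counting from the check-digit position (so the 1st, 3rd, 5th, ... of the partial from the right).
  doubled (with −9 where >9): 4 4 7 7 3 6 8 → sum 39
  kept as-is: 9 1 6 1 5 4 3 → sum 29
Total = 39 + 29 = 68.
Check digit = (10 − (68 mod 10)) mod 10 = 2.

2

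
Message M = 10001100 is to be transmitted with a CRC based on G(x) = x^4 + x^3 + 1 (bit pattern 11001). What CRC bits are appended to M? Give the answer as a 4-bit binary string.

0101

Append 4 zeros: 100011000000. Divide by 11001 (XOR where the leading bit is 1):
  pos 0: 10001 XOR 11001 = 01000
  pos 1: 10001 XOR 11001 = 01000
  pos 2: 10000 XOR 11001 = 01001
  pos 3: 10010 XOR 11001 = 01011
  pos 4: 10110 XOR 11001 = 01111
  pos 5: 11110 XOR 11001 = 00111
  pos 7: 11100 XOR 11001 = 00101
Remainder (last 4 bits) = 0101. This is the CRC / FCS.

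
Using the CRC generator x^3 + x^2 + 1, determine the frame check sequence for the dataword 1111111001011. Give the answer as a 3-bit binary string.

Append 3 zeros: 1111111001011000. Divide by 1101 (XOR where the leading bit is 1):
  pos 0: 1111 XOR 1101 = 0010
  pos 2: 1011 XOR 1101 = 0110
  pos 3: 1101 XOR 1101 = 0000
  pos 9: 1011 XOR 1101 = 0110
  pos 10: 1100 XOR 1101 = 0001
Remainder (last 3 bits) = 100. This is the CRC / FCS.

100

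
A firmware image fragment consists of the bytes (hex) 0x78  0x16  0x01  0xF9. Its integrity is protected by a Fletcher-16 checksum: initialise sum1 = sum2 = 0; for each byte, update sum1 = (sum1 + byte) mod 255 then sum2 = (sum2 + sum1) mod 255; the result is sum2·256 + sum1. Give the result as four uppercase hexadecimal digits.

2089

Running sums (mod 255):
  after byte 0 (0x78): sum1=120, sum2=120
  after byte 1 (0x16): sum1=142, sum2=7
  after byte 2 (0x01): sum1=143, sum2=150
  after byte 3 (0xF9): sum1=137, sum2=32
Checksum = sum2·256 + sum1 = 32·256 + 137 = 8329 = 0x2089.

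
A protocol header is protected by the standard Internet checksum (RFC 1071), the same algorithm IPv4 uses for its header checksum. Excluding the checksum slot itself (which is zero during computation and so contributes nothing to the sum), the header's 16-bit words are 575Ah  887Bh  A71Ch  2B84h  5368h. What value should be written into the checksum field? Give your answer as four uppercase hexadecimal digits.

One's-complement addition (fold any carry out of bit 15 back into bit 0):
  0x575A + 0x887B = 0x0DFD5
  0xDFD5 + 0xA71C = 0x186F1 → wrap carry → 0x86F2
  0x86F2 + 0x2B84 = 0x0B276
  0xB276 + 0x5368 = 0x105DE → wrap carry → 0x05DF
One's-complement sum = 0x05DF.
Checksum = ~0x05DF & 0xFFFF = 0xFA20.

FA20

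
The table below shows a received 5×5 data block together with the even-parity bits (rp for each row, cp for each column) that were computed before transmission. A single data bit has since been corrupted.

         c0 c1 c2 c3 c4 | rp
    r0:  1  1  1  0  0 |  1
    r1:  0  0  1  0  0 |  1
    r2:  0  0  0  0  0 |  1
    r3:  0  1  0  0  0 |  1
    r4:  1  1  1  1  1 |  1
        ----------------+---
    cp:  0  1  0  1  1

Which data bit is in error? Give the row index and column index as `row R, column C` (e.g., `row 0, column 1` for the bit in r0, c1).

Recompute each row's even parity and compare to rp:
  r0: data parity 1, sent rp 1 → ok
  r1: data parity 1, sent rp 1 → ok
  r2: data parity 0, sent rp 1 → mismatch
  r3: data parity 1, sent rp 1 → ok
  r4: data parity 1, sent rp 1 → ok
Recompute each column's even parity and compare to cp:
  c0: data parity 0, sent cp 0 → ok
  c1: data parity 1, sent cp 1 → ok
  c2: data parity 1, sent cp 0 → mismatch
  c3: data parity 1, sent cp 1 → ok
  c4: data parity 1, sent cp 1 → ok
Exactly one row (r2) and one column (c2) fail → the flipped bit is at their intersection.

row 2, column 2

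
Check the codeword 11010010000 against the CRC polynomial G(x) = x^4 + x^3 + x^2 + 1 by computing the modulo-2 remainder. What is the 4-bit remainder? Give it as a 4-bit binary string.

0000

Modulo-2 division of 11010010000 by 11101:
  pos 0: 11010 XOR 11101 = 00111
  pos 2: 11101 XOR 11101 = 00000
Remainder = 0000 (zero — the frame passes the CRC check).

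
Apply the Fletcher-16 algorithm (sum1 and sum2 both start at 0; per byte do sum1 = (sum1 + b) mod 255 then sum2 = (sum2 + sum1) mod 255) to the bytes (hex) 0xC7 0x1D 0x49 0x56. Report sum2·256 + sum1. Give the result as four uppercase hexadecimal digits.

Running sums (mod 255):
  after byte 0 (0xC7): sum1=199, sum2=199
  after byte 1 (0x1D): sum1=228, sum2=172
  after byte 2 (0x49): sum1=46, sum2=218
  after byte 3 (0x56): sum1=132, sum2=95
Checksum = sum2·256 + sum1 = 95·256 + 132 = 24452 = 0x5F84.

5F84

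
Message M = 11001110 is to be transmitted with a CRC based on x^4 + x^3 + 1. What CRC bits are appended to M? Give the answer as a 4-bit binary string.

0100

Append 4 zeros: 110011100000. Divide by 11001 (XOR where the leading bit is 1):
  pos 0: 11001 XOR 11001 = 00000
  pos 5: 11000 XOR 11001 = 00001
Remainder (last 4 bits) = 0100. This is the CRC / FCS.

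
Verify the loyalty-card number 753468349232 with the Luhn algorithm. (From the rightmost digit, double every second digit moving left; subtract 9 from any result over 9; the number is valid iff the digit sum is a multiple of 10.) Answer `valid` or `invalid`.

From the right, keep odd positions and double even positions (subtract 9 from any doubled value over 9):
  doubled (positions 2,4,...): 6 9 6 3 6 5 → sum 35
  kept (positions 1,3,...): 2 2 4 8 4 5 → sum 25
Total = 60.
60 mod 10 = 0, so the number is valid.

valid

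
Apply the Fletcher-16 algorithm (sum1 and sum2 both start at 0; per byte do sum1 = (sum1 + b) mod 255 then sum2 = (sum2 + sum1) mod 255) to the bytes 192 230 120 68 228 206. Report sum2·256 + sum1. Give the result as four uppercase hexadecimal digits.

4E18

Running sums (mod 255):
  after byte 0 (192): sum1=192, sum2=192
  after byte 1 (230): sum1=167, sum2=104
  after byte 2 (120): sum1=32, sum2=136
  after byte 3 (68): sum1=100, sum2=236
  after byte 4 (228): sum1=73, sum2=54
  after byte 5 (206): sum1=24, sum2=78
Checksum = sum2·256 + sum1 = 78·256 + 24 = 19992 = 0x4E18.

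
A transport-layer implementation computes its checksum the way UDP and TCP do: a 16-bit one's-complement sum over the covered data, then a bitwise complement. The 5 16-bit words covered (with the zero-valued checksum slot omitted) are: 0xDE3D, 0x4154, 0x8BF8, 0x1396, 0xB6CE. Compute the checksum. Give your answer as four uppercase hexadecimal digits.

8A10

One's-complement addition (fold any carry out of bit 15 back into bit 0):
  0xDE3D + 0x4154 = 0x11F91 → wrap carry → 0x1F92
  0x1F92 + 0x8BF8 = 0x0AB8A
  0xAB8A + 0x1396 = 0x0BF20
  0xBF20 + 0xB6CE = 0x175EE → wrap carry → 0x75EF
One's-complement sum = 0x75EF.
Checksum = ~0x75EF & 0xFFFF = 0x8A10.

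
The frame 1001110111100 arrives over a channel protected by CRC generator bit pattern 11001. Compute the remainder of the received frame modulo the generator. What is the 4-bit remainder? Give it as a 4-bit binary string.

0001

Modulo-2 division of 1001110111100 by 11001:
  pos 0: 10011 XOR 11001 = 01010
  pos 1: 10101 XOR 11001 = 01100
  pos 2: 11000 XOR 11001 = 00001
  pos 6: 11111 XOR 11001 = 00110
  pos 8: 11000 XOR 11001 = 00001
Remainder = 0001 (nonzero — an error is detected).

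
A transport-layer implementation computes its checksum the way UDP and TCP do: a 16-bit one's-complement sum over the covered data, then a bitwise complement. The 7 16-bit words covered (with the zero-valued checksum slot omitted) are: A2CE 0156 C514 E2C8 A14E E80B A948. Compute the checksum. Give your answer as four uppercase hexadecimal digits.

One's-complement addition (fold any carry out of bit 15 back into bit 0):
  0xA2CE + 0x0156 = 0x0A424
  0xA424 + 0xC514 = 0x16938 → wrap carry → 0x6939
  0x6939 + 0xE2C8 = 0x14C01 → wrap carry → 0x4C02
  0x4C02 + 0xA14E = 0x0ED50
  0xED50 + 0xE80B = 0x1D55B → wrap carry → 0xD55C
  0xD55C + 0xA948 = 0x17EA4 → wrap carry → 0x7EA5
One's-complement sum = 0x7EA5.
Checksum = ~0x7EA5 & 0xFFFF = 0x815A.

815A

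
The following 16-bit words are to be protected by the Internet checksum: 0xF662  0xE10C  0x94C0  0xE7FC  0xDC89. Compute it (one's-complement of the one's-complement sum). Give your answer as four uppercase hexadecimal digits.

One's-complement addition (fold any carry out of bit 15 back into bit 0):
  0xF662 + 0xE10C = 0x1D76E → wrap carry → 0xD76F
  0xD76F + 0x94C0 = 0x16C2F → wrap carry → 0x6C30
  0x6C30 + 0xE7FC = 0x1542C → wrap carry → 0x542D
  0x542D + 0xDC89 = 0x130B6 → wrap carry → 0x30B7
One's-complement sum = 0x30B7.
Checksum = ~0x30B7 & 0xFFFF = 0xCF48.

CF48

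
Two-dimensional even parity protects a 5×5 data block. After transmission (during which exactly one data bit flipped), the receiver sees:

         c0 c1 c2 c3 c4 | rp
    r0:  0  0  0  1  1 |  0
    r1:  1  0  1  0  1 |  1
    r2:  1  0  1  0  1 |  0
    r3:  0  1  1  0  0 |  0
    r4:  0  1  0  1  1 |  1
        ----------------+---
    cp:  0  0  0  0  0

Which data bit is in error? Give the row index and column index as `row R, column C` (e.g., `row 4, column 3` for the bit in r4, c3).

row 2, column 2

Recompute each row's even parity and compare to rp:
  r0: data parity 0, sent rp 0 → ok
  r1: data parity 1, sent rp 1 → ok
  r2: data parity 1, sent rp 0 → mismatch
  r3: data parity 0, sent rp 0 → ok
  r4: data parity 1, sent rp 1 → ok
Recompute each column's even parity and compare to cp:
  c0: data parity 0, sent cp 0 → ok
  c1: data parity 0, sent cp 0 → ok
  c2: data parity 1, sent cp 0 → mismatch
  c3: data parity 0, sent cp 0 → ok
  c4: data parity 0, sent cp 0 → ok
Exactly one row (r2) and one column (c2) fail → the flipped bit is at their intersection.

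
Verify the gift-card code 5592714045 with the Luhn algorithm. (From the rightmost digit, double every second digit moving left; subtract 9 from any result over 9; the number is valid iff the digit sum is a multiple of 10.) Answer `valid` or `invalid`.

From the right, keep odd positions and double even positions (subtract 9 from any doubled value over 9):
  doubled (positions 2,4,...): 8 8 5 9 1 → sum 31
  kept (positions 1,3,...): 5 0 1 2 5 → sum 13
Total = 44.
44 mod 10 = 4, so the number is invalid.

invalid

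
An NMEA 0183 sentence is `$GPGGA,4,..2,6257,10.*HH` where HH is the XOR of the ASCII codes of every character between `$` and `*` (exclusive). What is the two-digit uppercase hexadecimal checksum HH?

XOR the ASCII codes of the payload characters:
  'G' = 0x47 → acc = 0x47
  'P' = 0x50 → acc = 0x17
  'G' = 0x47 → acc = 0x50
  'G' = 0x47 → acc = 0x17
  'A' = 0x41 → acc = 0x56
  ',' = 0x2C → acc = 0x7A
  '4' = 0x34 → acc = 0x4E
  ',' = 0x2C → acc = 0x62
  '.' = 0x2E → acc = 0x4C
  '.' = 0x2E → acc = 0x62
  '2' = 0x32 → acc = 0x50
  ',' = 0x2C → acc = 0x7C
  '6' = 0x36 → acc = 0x4A
  '2' = 0x32 → acc = 0x78
  '5' = 0x35 → acc = 0x4D
  '7' = 0x37 → acc = 0x7A
  ',' = 0x2C → acc = 0x56
  '1' = 0x31 → acc = 0x67
  '0' = 0x30 → acc = 0x57
  '.' = 0x2E → acc = 0x79
Checksum = 0x79.

79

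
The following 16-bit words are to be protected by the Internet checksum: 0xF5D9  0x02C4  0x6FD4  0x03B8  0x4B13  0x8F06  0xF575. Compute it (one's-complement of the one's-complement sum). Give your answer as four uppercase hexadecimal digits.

C445

One's-complement addition (fold any carry out of bit 15 back into bit 0):
  0xF5D9 + 0x02C4 = 0x0F89D
  0xF89D + 0x6FD4 = 0x16871 → wrap carry → 0x6872
  0x6872 + 0x03B8 = 0x06C2A
  0x6C2A + 0x4B13 = 0x0B73D
  0xB73D + 0x8F06 = 0x14643 → wrap carry → 0x4644
  0x4644 + 0xF575 = 0x13BB9 → wrap carry → 0x3BBA
One's-complement sum = 0x3BBA.
Checksum = ~0x3BBA & 0xFFFF = 0xC445.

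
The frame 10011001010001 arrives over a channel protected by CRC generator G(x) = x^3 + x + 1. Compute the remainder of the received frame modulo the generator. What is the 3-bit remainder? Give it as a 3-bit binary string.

000

Modulo-2 division of 10011001010001 by 1011:
  pos 0: 1001 XOR 1011 = 0010
  pos 2: 1010 XOR 1011 = 0001
  pos 5: 1010 XOR 1011 = 0001
  pos 8: 1100 XOR 1011 = 0111
  pos 9: 1110 XOR 1011 = 0101
  pos 10: 1011 XOR 1011 = 0000
Remainder = 000 (zero — the frame passes the CRC check).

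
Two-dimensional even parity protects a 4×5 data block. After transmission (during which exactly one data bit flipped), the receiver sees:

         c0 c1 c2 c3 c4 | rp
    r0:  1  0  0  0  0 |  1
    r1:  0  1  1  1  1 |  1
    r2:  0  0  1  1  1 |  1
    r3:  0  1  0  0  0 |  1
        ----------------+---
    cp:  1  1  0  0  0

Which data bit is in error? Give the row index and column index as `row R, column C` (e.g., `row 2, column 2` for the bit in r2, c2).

row 1, column 1

Recompute each row's even parity and compare to rp:
  r0: data parity 1, sent rp 1 → ok
  r1: data parity 0, sent rp 1 → mismatch
  r2: data parity 1, sent rp 1 → ok
  r3: data parity 1, sent rp 1 → ok
Recompute each column's even parity and compare to cp:
  c0: data parity 1, sent cp 1 → ok
  c1: data parity 0, sent cp 1 → mismatch
  c2: data parity 0, sent cp 0 → ok
  c3: data parity 0, sent cp 0 → ok
  c4: data parity 0, sent cp 0 → ok
Exactly one row (r1) and one column (c1) fail → the flipped bit is at their intersection.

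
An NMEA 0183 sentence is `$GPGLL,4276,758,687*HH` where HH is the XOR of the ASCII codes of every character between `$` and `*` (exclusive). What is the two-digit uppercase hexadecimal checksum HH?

78

XOR the ASCII codes of the payload characters:
  'G' = 0x47 → acc = 0x47
  'P' = 0x50 → acc = 0x17
  'G' = 0x47 → acc = 0x50
  'L' = 0x4C → acc = 0x1C
  'L' = 0x4C → acc = 0x50
  ',' = 0x2C → acc = 0x7C
  '4' = 0x34 → acc = 0x48
  '2' = 0x32 → acc = 0x7A
  '7' = 0x37 → acc = 0x4D
  '6' = 0x36 → acc = 0x7B
  ',' = 0x2C → acc = 0x57
  '7' = 0x37 → acc = 0x60
  '5' = 0x35 → acc = 0x55
  '8' = 0x38 → acc = 0x6D
  ',' = 0x2C → acc = 0x41
  '6' = 0x36 → acc = 0x77
  '8' = 0x38 → acc = 0x4F
  '7' = 0x37 → acc = 0x78
Checksum = 0x78.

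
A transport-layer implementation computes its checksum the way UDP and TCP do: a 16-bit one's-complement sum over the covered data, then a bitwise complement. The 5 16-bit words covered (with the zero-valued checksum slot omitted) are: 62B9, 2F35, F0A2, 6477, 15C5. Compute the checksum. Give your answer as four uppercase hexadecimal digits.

0332

One's-complement addition (fold any carry out of bit 15 back into bit 0):
  0x62B9 + 0x2F35 = 0x091EE
  0x91EE + 0xF0A2 = 0x18290 → wrap carry → 0x8291
  0x8291 + 0x6477 = 0x0E708
  0xE708 + 0x15C5 = 0x0FCCD
One's-complement sum = 0xFCCD.
Checksum = ~0xFCCD & 0xFFFF = 0x0332.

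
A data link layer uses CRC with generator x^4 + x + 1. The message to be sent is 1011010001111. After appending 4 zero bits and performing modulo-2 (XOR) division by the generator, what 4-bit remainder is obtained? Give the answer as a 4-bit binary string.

Append 4 zeros: 10110100011110000. Divide by 10011 (XOR where the leading bit is 1):
  pos 0: 10110 XOR 10011 = 00101
  pos 2: 10110 XOR 10011 = 00101
  pos 4: 10100 XOR 10011 = 00111
  pos 6: 11111 XOR 10011 = 01100
  pos 7: 11001 XOR 10011 = 01010
  pos 8: 10101 XOR 10011 = 00110
  pos 10: 11000 XOR 10011 = 01011
  pos 11: 10110 XOR 10011 = 00101
Remainder (last 4 bits) = 1010. This is the CRC / FCS.

1010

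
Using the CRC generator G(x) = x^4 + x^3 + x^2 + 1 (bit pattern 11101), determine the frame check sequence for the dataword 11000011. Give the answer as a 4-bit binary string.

Append 4 zeros: 110000110000. Divide by 11101 (XOR where the leading bit is 1):
  pos 0: 11000 XOR 11101 = 00101
  pos 2: 10101 XOR 11101 = 01000
  pos 3: 10001 XOR 11101 = 01100
  pos 4: 11000 XOR 11101 = 00101
  pos 6: 10100 XOR 11101 = 01001
  pos 7: 10010 XOR 11101 = 01111
Remainder (last 4 bits) = 1111. This is the CRC / FCS.

1111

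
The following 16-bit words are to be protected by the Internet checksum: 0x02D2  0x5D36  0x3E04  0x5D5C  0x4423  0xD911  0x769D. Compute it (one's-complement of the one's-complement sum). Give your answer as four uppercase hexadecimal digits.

70C4

One's-complement addition (fold any carry out of bit 15 back into bit 0):
  0x02D2 + 0x5D36 = 0x06008
  0x6008 + 0x3E04 = 0x09E0C
  0x9E0C + 0x5D5C = 0x0FB68
  0xFB68 + 0x4423 = 0x13F8B → wrap carry → 0x3F8C
  0x3F8C + 0xD911 = 0x1189D → wrap carry → 0x189E
  0x189E + 0x769D = 0x08F3B
One's-complement sum = 0x8F3B.
Checksum = ~0x8F3B & 0xFFFF = 0x70C4.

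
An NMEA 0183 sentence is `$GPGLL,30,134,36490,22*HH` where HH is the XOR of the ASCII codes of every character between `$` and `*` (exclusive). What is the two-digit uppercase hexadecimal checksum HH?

XOR the ASCII codes of the payload characters:
  'G' = 0x47 → acc = 0x47
  'P' = 0x50 → acc = 0x17
  'G' = 0x47 → acc = 0x50
  'L' = 0x4C → acc = 0x1C
  'L' = 0x4C → acc = 0x50
  ',' = 0x2C → acc = 0x7C
  '3' = 0x33 → acc = 0x4F
  '0' = 0x30 → acc = 0x7F
  ',' = 0x2C → acc = 0x53
  '1' = 0x31 → acc = 0x62
  '3' = 0x33 → acc = 0x51
  '4' = 0x34 → acc = 0x65
  ',' = 0x2C → acc = 0x49
  '3' = 0x33 → acc = 0x7A
  '6' = 0x36 → acc = 0x4C
  '4' = 0x34 → acc = 0x78
  '9' = 0x39 → acc = 0x41
  '0' = 0x30 → acc = 0x71
  ',' = 0x2C → acc = 0x5D
  '2' = 0x32 → acc = 0x6F
  '2' = 0x32 → acc = 0x5D
Checksum = 0x5D.

5D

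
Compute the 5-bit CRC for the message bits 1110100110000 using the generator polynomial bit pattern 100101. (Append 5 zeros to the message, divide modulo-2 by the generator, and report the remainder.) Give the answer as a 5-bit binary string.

00000

Append 5 zeros: 111010011000000000. Divide by 100101 (XOR where the leading bit is 1):
  pos 0: 111010 XOR 100101 = 011111
  pos 1: 111110 XOR 100101 = 011011
  pos 2: 110111 XOR 100101 = 010010
  pos 3: 100101 XOR 100101 = 000000
Remainder (last 5 bits) = 00000. This is the CRC / FCS.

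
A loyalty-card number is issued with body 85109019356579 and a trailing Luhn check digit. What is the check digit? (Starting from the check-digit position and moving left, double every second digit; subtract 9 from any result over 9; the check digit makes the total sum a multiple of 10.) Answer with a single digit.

4

Partial digits right→left: 9 7 5 6 5 3 9 1 0 9 0 1 5 8
Double every second digit counting from the check-digit position (so the 1st, 3rd, 5th, ... of the partial from the right).
  doubled (with −9 where >9): 9 1 1 9 0 0 1 → sum 21
  kept as-is: 7 6 3 1 9 1 8 → sum 35
Total = 21 + 35 = 56.
Check digit = (10 − (56 mod 10)) mod 10 = 4.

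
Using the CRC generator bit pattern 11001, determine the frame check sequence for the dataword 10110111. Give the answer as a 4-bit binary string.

Append 4 zeros: 101101110000. Divide by 11001 (XOR where the leading bit is 1):
  pos 0: 10110 XOR 11001 = 01111
  pos 1: 11111 XOR 11001 = 00110
  pos 3: 11011 XOR 11001 = 00010
  pos 6: 10000 XOR 11001 = 01001
  pos 7: 10010 XOR 11001 = 01011
Remainder (last 4 bits) = 1011. This is the CRC / FCS.

1011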